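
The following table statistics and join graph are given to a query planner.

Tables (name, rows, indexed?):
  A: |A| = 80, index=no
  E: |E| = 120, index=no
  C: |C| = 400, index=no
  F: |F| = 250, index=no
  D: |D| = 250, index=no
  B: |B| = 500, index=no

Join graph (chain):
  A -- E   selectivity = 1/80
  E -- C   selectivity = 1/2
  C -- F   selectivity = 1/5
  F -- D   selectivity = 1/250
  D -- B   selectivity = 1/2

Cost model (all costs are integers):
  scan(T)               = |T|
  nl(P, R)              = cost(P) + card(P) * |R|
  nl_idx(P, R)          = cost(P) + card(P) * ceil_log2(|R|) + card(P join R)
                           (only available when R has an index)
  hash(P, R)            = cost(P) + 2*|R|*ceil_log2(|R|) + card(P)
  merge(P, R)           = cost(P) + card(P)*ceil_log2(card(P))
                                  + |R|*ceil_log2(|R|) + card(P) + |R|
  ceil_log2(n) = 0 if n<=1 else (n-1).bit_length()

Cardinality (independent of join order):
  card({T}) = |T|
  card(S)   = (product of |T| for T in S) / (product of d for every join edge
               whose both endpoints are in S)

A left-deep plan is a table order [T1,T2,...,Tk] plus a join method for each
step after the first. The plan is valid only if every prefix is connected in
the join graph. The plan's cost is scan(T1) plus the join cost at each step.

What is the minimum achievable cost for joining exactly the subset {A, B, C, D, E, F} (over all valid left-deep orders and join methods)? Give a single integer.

Selinger DP over subsets of {A,B,C,D,E,F}:
  {A}: scan cost=80, card=80
  {E}: scan cost=120, card=120
  {C}: scan cost=400, card=400
  {F}: scan cost=250, card=250
  {D}: scan cost=250, card=250
  {B}: scan cost=500, card=500
  {AE}: card=120; try (A,hash)→1360, (E,merge)→1680, (A,merge)→1720, (E,hash)→1840, (E,nl)→9680, (A,nl)→9720; best=1360 via (A,hash)
  {CE}: card=24000; try (E,hash)→2480, (C,merge)→5080, (E,merge)→5360, (C,hash)→7440, (C,nl)→48120, (E,nl)→48400; best=2480 via (E,hash)
  {CF}: card=20000; try (F,hash)→4800, (C,merge)→6500, (F,merge)→6650, (C,hash)→7700, (C,nl)→100250, (F,nl)→100400; best=4800 via (F,hash)
  {DF}: card=250; try (F,hash)→4500, (D,hash)→4500, (F,merge)→4750, (D,merge)→4750, (F,nl)→62750, (D,nl)→62750; best=4500 via (F,hash)
  {BD}: card=62500; try (D,hash)→5000, (B,merge)→7500, (D,merge)→7750, (B,hash)→9500, (B,nl)→125250, (D,nl)→125500; best=5000 via (D,hash)
  {ACE}: card=24000; try (C,merge)→6320, (C,hash)→8680, (A,hash)→27600, (C,nl)→49360, (A,merge)→387120, (A,nl)→1922480; best=6320 via (C,merge)
  {CEF}: card=1200000; try (E,hash)→26480, (F,hash)→30480, (E,merge)→325760, (F,merge)→388730, (E,nl)→2404800, (F,nl)→6002480; best=26480 via (E,hash)
  {CDF}: card=20000; try (C,merge)→10750, (C,hash)→11950, (D,hash)→28800, (C,nl)→104500, (D,merge)→327050, (D,nl)→5004800; best=10750 via (C,merge)
  {BDF}: card=62500; try (B,merge)→11750, (B,hash)→13750, (F,hash)→71500, (B,nl)→129500, (F,merge)→1069750, (F,nl)→15630000; best=11750 via (B,merge)
  {ACEF}: card=1200000; try (F,hash)→34320, (F,merge)→392570, (A,hash)→1227600, (F,nl)→6006320, (A,merge)→26427120, (A,nl)→96026480; best=34320 via (F,hash)
  {CDEF}: card=1200000; try (E,hash)→32430, (E,merge)→331710, (D,hash)→1230480, (E,nl)→2410750, (D,merge)→26428730, (D,nl)→300026480; best=32430 via (E,hash)
  {BCDF}: card=5000000; try (B,hash)→39750, (C,hash)→81450, (B,merge)→335750, (C,merge)→1078250, (B,nl)→10010750, (C,nl)→25011750; best=39750 via (B,hash)
  {ACDEF}: card=1200000; try (A,hash)→1233550, (D,hash)→1238320, (A,merge)→26433070, (D,merge)→26436570, (A,nl)→96032430, (D,nl)→300034320; best=1233550 via (A,hash)
  {BCDEF}: card=300000000; try (B,hash)→1241430, (E,hash)→5041430, (B,merge)→26437430, (E,merge)→120040710, (B,nl)→600032430, (E,nl)→600039750; best=1241430 via (B,hash)
  {ABCDEF}: card=300000000; try (B,hash)→2442550, (B,merge)→27638550, (A,hash)→301242550, (B,nl)→601233550, (A,merge)→9001242070, (A,nl)→24001241430; best=2442550 via (B,hash)

2442550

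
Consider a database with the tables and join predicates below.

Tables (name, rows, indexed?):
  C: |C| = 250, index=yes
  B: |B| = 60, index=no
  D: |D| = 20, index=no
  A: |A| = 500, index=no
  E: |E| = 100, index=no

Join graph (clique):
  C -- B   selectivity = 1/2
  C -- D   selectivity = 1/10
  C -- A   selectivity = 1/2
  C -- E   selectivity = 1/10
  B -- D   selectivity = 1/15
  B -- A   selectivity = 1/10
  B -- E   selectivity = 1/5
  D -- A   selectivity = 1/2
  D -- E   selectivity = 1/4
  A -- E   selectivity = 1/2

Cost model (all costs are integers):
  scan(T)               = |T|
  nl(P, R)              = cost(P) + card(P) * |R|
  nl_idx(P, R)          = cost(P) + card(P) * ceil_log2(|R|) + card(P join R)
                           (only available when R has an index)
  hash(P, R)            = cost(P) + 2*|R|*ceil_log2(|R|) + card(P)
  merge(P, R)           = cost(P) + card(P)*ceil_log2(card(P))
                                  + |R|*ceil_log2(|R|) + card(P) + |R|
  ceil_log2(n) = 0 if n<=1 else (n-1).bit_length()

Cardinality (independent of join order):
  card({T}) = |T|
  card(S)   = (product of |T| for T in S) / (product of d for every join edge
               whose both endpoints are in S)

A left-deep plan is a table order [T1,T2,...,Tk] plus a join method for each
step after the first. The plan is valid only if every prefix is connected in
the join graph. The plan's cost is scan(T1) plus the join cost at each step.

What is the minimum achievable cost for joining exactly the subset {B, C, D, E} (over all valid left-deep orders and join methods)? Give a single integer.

4300

Selinger DP over subsets of {B,C,D,E}:
  {C}: scan cost=250, card=250
  {B}: scan cost=60, card=60
  {D}: scan cost=20, card=20
  {E}: scan cost=100, card=100
  {BC}: card=7500; try (B,hash)→1220, (C,merge)→2730, (B,merge)→2920, (C,hash)→4120, (C,nl_idx)→8040, (C,nl)→15060 …(+1); best=1220 via (B,hash)
  {CD}: card=500; try (C,nl_idx)→680, (D,hash)→700, (C,merge)→2390, (D,merge)→2620, (C,hash)→4040, (C,nl)→5020 …(+1); best=680 via (C,nl_idx)
  {CE}: card=2500; try (E,hash)→1900, (C,merge)→3150, (E,merge)→3300, (C,nl_idx)→3400, (C,hash)→4200, (C,nl)→25100 …(+1); best=1900 via (E,hash)
  {BD}: card=80; try (D,hash)→320, (B,merge)→560, (D,merge)→600, (B,hash)→760, (B,nl)→1220, (D,nl)→1260; best=320 via (D,hash)
  {BE}: card=1200; try (B,hash)→920, (E,merge)→1280, (B,merge)→1320, (E,hash)→1520, (E,nl)→6060, (B,nl)→6100; best=920 via (B,hash)
  {DE}: card=500; try (D,hash)→400, (E,merge)→940, (D,merge)→1020, (E,hash)→1440, (E,nl)→2020, (D,nl)→2100; best=400 via (D,hash)
  {BCD}: card=1000; try (B,hash)→1900, (C,nl_idx)→1960, (C,merge)→3210, (C,hash)→4400, (B,merge)→6100, (D,hash)→8920 …(+4); best=1900 via (B,hash)
  {BCE}: card=15000; try (B,hash)→5120, (C,hash)→6120, (E,hash)→10120, (C,merge)→17570, (C,nl_idx)→25520, (B,merge)→34820 …(+4); best=5120 via (B,hash)
  {CDE}: card=1250; try (E,hash)→2580, (D,hash)→4600, (C,hash)→4900, (C,nl_idx)→5650, (E,merge)→6480, (C,merge)→7650 …(+4); best=2580 via (E,hash)
  {BDE}: card=400; try (B,hash)→1620, (E,merge)→1760, (E,hash)→1800, (D,hash)→2320, (B,merge)→5820, (E,nl)→8320 …(+3); best=1620 via (B,hash)
  {BCDE}: card=500; try (E,hash)→4300, (B,hash)→4550, (C,nl_idx)→5320, (C,hash)→6020, (C,merge)→7870, (E,merge)→13700 …(+7); best=4300 via (E,hash)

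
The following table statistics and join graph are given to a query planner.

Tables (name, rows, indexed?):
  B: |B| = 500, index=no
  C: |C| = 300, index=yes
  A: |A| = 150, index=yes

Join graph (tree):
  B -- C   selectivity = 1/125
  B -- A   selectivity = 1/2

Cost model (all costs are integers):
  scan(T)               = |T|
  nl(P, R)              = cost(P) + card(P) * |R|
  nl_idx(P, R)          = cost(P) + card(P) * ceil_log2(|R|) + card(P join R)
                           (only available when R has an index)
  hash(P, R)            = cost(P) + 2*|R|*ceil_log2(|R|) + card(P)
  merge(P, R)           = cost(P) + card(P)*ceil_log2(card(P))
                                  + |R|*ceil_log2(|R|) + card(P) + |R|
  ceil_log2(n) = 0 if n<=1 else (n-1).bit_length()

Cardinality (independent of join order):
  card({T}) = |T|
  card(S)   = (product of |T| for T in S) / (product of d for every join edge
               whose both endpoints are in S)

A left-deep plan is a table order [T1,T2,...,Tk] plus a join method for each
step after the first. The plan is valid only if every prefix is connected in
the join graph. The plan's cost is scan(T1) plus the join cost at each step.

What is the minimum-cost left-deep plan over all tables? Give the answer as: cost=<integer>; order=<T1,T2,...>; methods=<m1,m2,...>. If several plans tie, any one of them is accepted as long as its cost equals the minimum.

cost=9800; order=B,C,A; methods=nl_idx,hash

Selinger DP (subsets sized 1..n):
  {B}: scan cost=500, card=500
  {C}: scan cost=300, card=300
  {A}: scan cost=150, card=150
  {BC}: card=1200; try (C,nl_idx)→6200, (C,hash)→6400, (B,merge)→8300, (C,merge)→8500, (B,hash)→9600, (B,nl)→150300 …(+1); best=6200 via (C,nl_idx)
  {AB}: card=37500; try (A,hash)→3400, (B,merge)→6500, (A,merge)→6850, (B,hash)→9300, (A,nl_idx)→42000, (B,nl)→75150 …(+1); best=3400 via (A,hash)
  {ABC}: card=90000; try (A,hash)→9800, (A,merge)→21950, (C,hash)→46300, (A,nl_idx)→105800, (A,nl)→186200, (C,nl_idx)→430900 …(+2); best=9800 via (A,hash)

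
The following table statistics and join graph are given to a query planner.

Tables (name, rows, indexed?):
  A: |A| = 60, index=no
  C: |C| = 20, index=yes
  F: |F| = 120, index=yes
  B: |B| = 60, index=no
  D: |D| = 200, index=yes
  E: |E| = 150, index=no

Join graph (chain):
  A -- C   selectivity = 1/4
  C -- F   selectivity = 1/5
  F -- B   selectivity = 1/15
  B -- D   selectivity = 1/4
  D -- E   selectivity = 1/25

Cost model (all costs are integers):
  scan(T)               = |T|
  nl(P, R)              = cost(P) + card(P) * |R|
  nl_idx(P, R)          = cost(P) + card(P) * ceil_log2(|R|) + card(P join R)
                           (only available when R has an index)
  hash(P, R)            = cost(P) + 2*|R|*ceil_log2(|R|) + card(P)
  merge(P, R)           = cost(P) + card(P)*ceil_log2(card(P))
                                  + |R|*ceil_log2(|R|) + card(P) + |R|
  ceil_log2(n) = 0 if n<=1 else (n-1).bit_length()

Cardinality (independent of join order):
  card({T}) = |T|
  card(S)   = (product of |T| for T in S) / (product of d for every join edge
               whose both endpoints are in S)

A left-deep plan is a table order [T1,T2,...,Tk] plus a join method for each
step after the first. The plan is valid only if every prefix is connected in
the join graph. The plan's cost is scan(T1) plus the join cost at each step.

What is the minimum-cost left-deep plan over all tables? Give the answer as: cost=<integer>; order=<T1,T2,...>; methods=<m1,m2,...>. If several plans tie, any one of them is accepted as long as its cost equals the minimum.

Selinger DP (subsets sized 1..n):
  {A}: scan cost=60, card=60
  {C}: scan cost=20, card=20
  {F}: scan cost=120, card=120
  {B}: scan cost=60, card=60
  {D}: scan cost=200, card=200
  {E}: scan cost=150, card=150
  {AC}: card=300; try (C,hash)→320, (A,merge)→560, (C,merge)→600, (C,nl_idx)→660, (A,hash)→760, (A,nl)→1220 …(+1); best=320 via (C,hash)
  {CF}: card=480; try (C,hash)→440, (F,nl_idx)→640, (F,merge)→1100, (C,merge)→1200, (C,nl_idx)→1200, (F,hash)→1720 …(+2); best=440 via (C,hash)
  {BF}: card=480; try (F,nl_idx)→960, (B,hash)→960, (F,merge)→1440, (B,merge)→1500, (F,hash)→1800, (F,nl)→7260 …(+1); best=960 via (F,nl_idx)
  {BD}: card=3000; try (B,hash)→1120, (D,merge)→2280, (B,merge)→2420, (D,hash)→3320, (D,nl_idx)→3540, (D,nl)→12060 …(+1); best=1120 via (B,hash)
  {DE}: card=1200; try (D,nl_idx)→2550, (E,hash)→2800, (D,merge)→3300, (E,merge)→3350, (D,hash)→3500, (D,nl)→30150 …(+1); best=2550 via (D,nl_idx)
  {ACF}: card=7200; try (A,hash)→1640, (F,hash)→2300, (F,merge)→4280, (A,merge)→5660, (F,nl_idx)→9620, (A,nl)→29240 …(+1); best=1640 via (A,hash)
  {BCF}: card=1920; try (C,hash)→1640, (B,hash)→1640, (C,nl_idx)→5280, (B,merge)→5660, (C,merge)→5880, (C,nl)→10560 …(+1); best=1640 via (C,hash)
  {BDF}: card=24000; try (D,hash)→4640, (F,hash)→5800, (D,merge)→7560, (D,nl_idx)→28800, (F,merge)→41080, (F,nl_idx)→46120 …(+2); best=4640 via (D,hash)
  {BDE}: card=18000; try (B,hash)→4470, (E,hash)→6520, (B,merge)→17370, (E,merge)→41470, (B,nl)→74550, (E,nl)→451120; best=4470 via (B,hash)
  {ABCF}: card=28800; try (A,hash)→4280, (B,hash)→9560, (A,merge)→25100, (B,merge)→102860, (A,nl)→116840, (B,nl)→433640; best=4280 via (A,hash)
  {BCDF}: card=96000; try (D,hash)→6760, (D,merge)→26480, (C,hash)→28840, (D,nl_idx)→113000, (C,nl_idx)→220640, (D,nl)→385640 …(+2); best=6760 via (D,hash)
  {BDEF}: card=144000; try (F,hash)→24150, (E,hash)→31040, (F,nl_idx)→274470, (F,merge)→293430, (E,merge)→389990, (F,nl)→2164470 …(+1); best=24150 via (F,hash)
  {ABCDF}: card=1440000; try (D,hash)→36280, (A,hash)→103480, (D,merge)→466880, (D,nl_idx)→1674680, (A,merge)→1735180, (D,nl)→5764280 …(+1); best=36280 via (D,hash)
  {BCDEF}: card=576000; try (E,hash)→105160, (C,hash)→168350, (C,nl_idx)→1320150, (E,merge)→1736110, (C,merge)→2760270, (C,nl)→2904150 …(+1); best=105160 via (E,hash)
  {ABCDEF}: card=8640000; try (A,hash)→681880, (E,hash)→1478680, (A,merge)→12201580, (E,merge)→31717630, (A,nl)→34665160, (E,nl)→216036280; best=681880 via (A,hash)

cost=681880; order=B,F,C,D,E,A; methods=nl_idx,hash,hash,hash,hash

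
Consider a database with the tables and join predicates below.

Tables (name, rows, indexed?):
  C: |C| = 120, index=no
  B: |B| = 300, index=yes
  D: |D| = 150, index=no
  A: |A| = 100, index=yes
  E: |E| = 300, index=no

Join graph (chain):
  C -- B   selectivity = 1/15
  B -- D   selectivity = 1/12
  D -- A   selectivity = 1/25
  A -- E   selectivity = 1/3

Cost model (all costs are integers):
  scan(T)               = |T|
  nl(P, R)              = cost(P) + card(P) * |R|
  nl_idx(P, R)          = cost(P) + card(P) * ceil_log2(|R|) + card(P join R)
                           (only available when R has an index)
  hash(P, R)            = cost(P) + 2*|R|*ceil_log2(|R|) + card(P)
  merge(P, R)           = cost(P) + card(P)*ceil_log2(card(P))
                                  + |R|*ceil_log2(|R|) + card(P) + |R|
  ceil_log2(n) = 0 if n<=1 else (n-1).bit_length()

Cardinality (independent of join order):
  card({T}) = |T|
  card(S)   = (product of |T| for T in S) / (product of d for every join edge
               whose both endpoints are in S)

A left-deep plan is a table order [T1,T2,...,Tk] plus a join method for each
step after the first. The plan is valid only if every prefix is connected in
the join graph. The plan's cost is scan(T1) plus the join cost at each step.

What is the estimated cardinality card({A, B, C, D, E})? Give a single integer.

Tables in S: A(100), B(300), C(120), D(150), E(300)
Edges inside S: C-B(d=15), B-D(d=12), D-A(d=25), A-E(d=3)
numerator = 100 * 300 * 120 * 150 * 300 = 162000000000
denominator = 15 * 12 * 25 * 3 = 13500
card(S) = 162000000000 / 13500 = 12000000

12000000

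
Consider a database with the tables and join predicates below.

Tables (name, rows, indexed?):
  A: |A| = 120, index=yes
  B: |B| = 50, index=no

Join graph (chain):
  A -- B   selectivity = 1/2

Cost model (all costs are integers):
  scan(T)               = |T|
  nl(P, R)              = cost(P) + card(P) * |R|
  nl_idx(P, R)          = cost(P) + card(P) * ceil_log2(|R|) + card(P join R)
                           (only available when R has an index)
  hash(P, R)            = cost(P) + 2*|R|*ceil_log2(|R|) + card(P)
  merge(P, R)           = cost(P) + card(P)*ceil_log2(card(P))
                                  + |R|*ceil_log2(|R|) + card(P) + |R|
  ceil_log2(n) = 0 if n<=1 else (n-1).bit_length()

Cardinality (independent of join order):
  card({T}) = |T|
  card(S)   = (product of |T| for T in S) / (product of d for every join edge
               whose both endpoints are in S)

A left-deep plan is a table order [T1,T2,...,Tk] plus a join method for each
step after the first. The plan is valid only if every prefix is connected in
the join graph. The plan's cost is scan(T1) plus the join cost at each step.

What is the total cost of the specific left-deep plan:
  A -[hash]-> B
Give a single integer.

840

step 1: scan A: cost=120, card=120
step 2: join B via hash
    card(P join B) = 120*50/(2) = 3000
    cost = 120 + 2*50*6 + 120 = 840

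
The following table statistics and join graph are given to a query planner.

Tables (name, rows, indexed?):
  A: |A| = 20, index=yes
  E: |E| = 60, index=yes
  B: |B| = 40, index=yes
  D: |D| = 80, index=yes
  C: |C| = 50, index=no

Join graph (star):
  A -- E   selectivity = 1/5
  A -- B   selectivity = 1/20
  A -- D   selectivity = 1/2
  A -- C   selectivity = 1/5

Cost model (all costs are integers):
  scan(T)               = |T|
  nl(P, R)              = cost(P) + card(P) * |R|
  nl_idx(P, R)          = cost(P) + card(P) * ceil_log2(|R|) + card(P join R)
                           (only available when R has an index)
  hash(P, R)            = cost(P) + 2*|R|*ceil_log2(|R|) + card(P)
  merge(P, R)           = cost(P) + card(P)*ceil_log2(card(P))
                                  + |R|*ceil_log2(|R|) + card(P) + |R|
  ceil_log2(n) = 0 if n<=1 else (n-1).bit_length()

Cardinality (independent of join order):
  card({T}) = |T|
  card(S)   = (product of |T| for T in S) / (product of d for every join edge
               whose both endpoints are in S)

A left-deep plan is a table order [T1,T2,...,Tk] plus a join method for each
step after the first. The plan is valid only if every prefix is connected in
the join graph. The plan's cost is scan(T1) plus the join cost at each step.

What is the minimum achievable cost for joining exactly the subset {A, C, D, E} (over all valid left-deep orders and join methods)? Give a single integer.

4680

Selinger DP over subsets of {A,C,D,E}:
  {A}: scan cost=20, card=20
  {E}: scan cost=60, card=60
  {D}: scan cost=80, card=80
  {C}: scan cost=50, card=50
  {AE}: card=240; try (A,hash)→320, (E,nl_idx)→380, (E,merge)→560, (A,merge)→600, (A,nl_idx)→600, (E,hash)→760 …(+2); best=320 via (A,hash)
  {AD}: card=800; try (A,hash)→360, (D,merge)→780, (A,merge)→840, (D,nl_idx)→960, (D,hash)→1160, (A,nl_idx)→1280 …(+2); best=360 via (A,hash)
  {AC}: card=200; try (A,hash)→300, (C,merge)→490, (A,nl_idx)→500, (A,merge)→520, (C,hash)→640, (C,nl)→1020 …(+1); best=300 via (A,hash)
  {ADE}: card=9600; try (D,hash)→1680, (E,hash)→1880, (D,merge)→3120, (E,merge)→9580, (D,nl_idx)→11600, (E,nl_idx)→14760 …(+2); best=1680 via (D,hash)
  {ACE}: card=2400; try (C,hash)→1160, (E,hash)→1220, (E,merge)→2520, (C,merge)→2830, (E,nl_idx)→3900, (E,nl)→12300 …(+1); best=1160 via (C,hash)
  {ACD}: card=8000; try (D,hash)→1620, (C,hash)→1760, (D,merge)→2740, (C,merge)→9510, (D,nl_idx)→9700, (D,nl)→16300 …(+1); best=1620 via (D,hash)
  {ACDE}: card=96000; try (D,hash)→4680, (E,hash)→10340, (C,hash)→11880, (D,merge)→33000, (D,nl_idx)→113960, (E,merge)→114040 …(+5); best=4680 via (D,hash)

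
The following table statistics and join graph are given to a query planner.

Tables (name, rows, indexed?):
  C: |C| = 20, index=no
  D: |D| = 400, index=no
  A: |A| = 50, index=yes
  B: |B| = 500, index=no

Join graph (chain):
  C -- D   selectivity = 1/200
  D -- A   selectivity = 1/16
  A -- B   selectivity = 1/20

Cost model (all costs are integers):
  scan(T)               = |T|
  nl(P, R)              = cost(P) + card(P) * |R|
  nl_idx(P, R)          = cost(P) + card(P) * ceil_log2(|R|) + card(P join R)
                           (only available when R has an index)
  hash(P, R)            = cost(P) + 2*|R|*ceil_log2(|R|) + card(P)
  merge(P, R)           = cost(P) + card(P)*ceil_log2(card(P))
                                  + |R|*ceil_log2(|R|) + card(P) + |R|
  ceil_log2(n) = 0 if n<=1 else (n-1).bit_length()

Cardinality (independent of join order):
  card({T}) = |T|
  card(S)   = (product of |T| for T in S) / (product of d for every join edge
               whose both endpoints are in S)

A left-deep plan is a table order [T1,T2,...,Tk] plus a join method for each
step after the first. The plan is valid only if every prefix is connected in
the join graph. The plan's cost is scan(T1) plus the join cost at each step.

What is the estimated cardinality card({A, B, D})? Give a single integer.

31250

Tables in S: A(50), B(500), D(400)
Edges inside S: D-A(d=16), A-B(d=20)
numerator = 50 * 500 * 400 = 10000000
denominator = 16 * 20 = 320
card(S) = 10000000 / 320 = 31250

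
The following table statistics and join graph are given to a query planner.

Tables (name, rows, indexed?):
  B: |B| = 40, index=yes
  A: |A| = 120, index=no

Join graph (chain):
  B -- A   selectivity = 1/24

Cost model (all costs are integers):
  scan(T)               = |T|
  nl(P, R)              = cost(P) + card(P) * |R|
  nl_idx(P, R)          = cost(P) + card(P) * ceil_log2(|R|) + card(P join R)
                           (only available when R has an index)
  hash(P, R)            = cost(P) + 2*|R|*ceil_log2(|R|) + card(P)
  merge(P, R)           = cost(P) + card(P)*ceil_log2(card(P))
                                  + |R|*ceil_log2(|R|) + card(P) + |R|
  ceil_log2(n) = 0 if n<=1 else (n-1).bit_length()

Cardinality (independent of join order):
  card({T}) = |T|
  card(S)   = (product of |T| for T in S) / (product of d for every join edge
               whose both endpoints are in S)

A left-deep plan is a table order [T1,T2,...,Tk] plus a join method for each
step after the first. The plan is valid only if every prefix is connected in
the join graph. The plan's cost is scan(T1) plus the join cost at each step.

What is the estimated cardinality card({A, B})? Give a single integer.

200

Tables in S: A(120), B(40)
Edges inside S: B-A(d=24)
numerator = 120 * 40 = 4800
denominator = 24 = 24
card(S) = 4800 / 24 = 200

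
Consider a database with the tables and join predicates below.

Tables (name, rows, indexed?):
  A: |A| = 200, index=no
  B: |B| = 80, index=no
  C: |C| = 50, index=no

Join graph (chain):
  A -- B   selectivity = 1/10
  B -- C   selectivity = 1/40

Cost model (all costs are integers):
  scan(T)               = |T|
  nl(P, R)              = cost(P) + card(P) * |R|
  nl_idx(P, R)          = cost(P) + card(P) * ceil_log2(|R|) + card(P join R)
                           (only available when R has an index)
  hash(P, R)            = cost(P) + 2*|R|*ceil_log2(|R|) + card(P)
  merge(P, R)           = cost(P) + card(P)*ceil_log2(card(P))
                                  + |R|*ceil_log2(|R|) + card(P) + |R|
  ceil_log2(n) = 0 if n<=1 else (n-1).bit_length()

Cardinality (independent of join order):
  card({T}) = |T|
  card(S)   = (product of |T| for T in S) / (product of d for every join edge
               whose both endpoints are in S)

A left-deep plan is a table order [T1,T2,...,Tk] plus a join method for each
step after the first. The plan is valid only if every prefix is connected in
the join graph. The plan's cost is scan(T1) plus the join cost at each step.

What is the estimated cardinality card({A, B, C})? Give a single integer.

2000

Tables in S: A(200), B(80), C(50)
Edges inside S: A-B(d=10), B-C(d=40)
numerator = 200 * 80 * 50 = 800000
denominator = 10 * 40 = 400
card(S) = 800000 / 400 = 2000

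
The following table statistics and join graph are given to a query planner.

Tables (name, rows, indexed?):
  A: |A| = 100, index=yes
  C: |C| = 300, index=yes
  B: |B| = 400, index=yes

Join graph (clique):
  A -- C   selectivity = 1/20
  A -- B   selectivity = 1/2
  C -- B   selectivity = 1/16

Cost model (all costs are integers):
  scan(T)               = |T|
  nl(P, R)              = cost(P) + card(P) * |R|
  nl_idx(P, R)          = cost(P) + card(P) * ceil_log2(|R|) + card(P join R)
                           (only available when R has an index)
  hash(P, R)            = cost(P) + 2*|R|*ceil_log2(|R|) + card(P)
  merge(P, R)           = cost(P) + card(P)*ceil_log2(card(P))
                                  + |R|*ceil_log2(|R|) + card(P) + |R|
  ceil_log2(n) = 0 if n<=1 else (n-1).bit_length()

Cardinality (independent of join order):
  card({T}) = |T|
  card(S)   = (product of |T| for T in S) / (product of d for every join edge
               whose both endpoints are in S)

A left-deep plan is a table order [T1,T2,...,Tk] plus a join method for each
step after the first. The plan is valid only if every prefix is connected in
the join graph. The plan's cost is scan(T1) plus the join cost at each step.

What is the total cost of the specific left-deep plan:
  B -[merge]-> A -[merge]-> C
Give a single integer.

328200

step 1: scan B: cost=400, card=400
step 2: join A via merge
    card(P join A) = 400*100/(2) = 20000
    cost = 400 + 400*9 + 100*7 + 400 + 100 = 5200
step 3: join C via merge
    card(P join C) = 20000*300/(20*16) = 18750
    cost = 5200 + 20000*15 + 300*9 + 20000 + 300 = 328200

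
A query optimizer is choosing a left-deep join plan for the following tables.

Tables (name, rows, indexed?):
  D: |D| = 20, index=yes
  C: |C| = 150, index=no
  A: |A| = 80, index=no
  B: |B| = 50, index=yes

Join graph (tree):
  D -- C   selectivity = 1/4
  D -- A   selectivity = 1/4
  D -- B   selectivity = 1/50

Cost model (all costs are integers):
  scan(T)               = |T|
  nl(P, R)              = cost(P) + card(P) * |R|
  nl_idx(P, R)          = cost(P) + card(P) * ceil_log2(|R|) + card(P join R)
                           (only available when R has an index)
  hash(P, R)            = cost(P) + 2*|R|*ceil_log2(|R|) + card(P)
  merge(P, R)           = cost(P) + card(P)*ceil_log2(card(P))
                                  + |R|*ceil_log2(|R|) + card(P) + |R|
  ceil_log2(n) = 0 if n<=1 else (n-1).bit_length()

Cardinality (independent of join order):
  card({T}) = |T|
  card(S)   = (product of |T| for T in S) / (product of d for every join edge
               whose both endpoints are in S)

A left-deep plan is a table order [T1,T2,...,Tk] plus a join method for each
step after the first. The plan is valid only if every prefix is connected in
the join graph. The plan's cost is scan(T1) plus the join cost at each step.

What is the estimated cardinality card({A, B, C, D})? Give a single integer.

15000

Tables in S: A(80), B(50), C(150), D(20)
Edges inside S: D-C(d=4), D-A(d=4), D-B(d=50)
numerator = 80 * 50 * 150 * 20 = 12000000
denominator = 4 * 4 * 50 = 800
card(S) = 12000000 / 800 = 15000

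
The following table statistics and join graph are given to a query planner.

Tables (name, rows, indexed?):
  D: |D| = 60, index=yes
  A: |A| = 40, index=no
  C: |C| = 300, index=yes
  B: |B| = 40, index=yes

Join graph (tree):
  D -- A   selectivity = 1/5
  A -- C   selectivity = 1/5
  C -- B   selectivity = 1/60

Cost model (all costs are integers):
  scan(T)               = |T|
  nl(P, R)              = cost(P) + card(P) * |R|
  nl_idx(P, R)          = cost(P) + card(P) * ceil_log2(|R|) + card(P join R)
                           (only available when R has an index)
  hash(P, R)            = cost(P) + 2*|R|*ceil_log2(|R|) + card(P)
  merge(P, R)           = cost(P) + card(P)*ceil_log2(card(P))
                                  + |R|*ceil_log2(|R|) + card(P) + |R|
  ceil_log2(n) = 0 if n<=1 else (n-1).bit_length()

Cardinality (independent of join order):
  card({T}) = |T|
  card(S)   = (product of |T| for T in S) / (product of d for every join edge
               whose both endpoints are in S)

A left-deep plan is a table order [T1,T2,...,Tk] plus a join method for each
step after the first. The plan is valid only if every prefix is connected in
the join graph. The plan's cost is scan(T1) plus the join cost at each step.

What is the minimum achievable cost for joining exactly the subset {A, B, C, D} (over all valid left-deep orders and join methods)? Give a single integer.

Selinger DP over subsets of {A,B,C,D}:
  {D}: scan cost=60, card=60
  {A}: scan cost=40, card=40
  {C}: scan cost=300, card=300
  {B}: scan cost=40, card=40
  {AD}: card=480; try (A,hash)→600, (D,merge)→740, (D,nl_idx)→760, (A,merge)→760, (D,hash)→800, (D,nl)→2440 …(+1); best=600 via (A,hash)
  {AC}: card=2400; try (A,hash)→1080, (C,nl_idx)→2800, (C,merge)→3320, (A,merge)→3580, (C,hash)→5480, (C,nl)→12040 …(+1); best=1080 via (A,hash)
  {BC}: card=200; try (C,nl_idx)→600, (B,hash)→1080, (B,nl_idx)→2300, (C,merge)→3320, (B,merge)→3580, (C,hash)→5480 …(+2); best=600 via (C,nl_idx)
  {ACD}: card=28800; try (D,hash)→4200, (C,hash)→6480, (C,merge)→8400, (D,merge)→32700, (C,nl_idx)→33720, (D,nl_idx)→44280 …(+2); best=4200 via (D,hash)
  {ABC}: card=1600; try (A,hash)→1280, (A,merge)→2680, (B,hash)→3960, (A,nl)→8600, (B,nl_idx)→17080, (B,merge)→32560 …(+1); best=1280 via (A,hash)
  {ABCD}: card=19200; try (D,hash)→3600, (D,merge)→20900, (D,nl_idx)→30080, (B,hash)→33480, (D,nl)→97280, (B,nl_idx)→196200 …(+2); best=3600 via (D,hash)

3600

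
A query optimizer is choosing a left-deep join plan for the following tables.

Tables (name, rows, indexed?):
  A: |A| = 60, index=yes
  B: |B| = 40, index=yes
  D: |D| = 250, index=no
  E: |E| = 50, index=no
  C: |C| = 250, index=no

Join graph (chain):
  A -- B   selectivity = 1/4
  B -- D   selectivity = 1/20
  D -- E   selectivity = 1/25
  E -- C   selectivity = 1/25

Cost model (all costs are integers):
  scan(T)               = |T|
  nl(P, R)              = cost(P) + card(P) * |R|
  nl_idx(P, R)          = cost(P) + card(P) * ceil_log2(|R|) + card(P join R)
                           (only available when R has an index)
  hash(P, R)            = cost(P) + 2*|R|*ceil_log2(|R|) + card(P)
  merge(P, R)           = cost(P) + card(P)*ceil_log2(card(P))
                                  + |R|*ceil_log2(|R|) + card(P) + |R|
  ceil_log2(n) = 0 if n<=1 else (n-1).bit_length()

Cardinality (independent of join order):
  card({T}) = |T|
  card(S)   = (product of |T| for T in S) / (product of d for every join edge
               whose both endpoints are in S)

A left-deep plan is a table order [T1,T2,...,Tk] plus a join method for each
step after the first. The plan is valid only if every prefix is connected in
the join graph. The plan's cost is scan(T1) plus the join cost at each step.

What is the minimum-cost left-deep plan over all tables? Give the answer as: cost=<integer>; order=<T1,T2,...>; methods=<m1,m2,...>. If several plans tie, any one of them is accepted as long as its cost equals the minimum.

cost=17800; order=D,B,E,C,A; methods=hash,hash,hash,hash

Selinger DP (subsets sized 1..n):
  {A}: scan cost=60, card=60
  {B}: scan cost=40, card=40
  {D}: scan cost=250, card=250
  {E}: scan cost=50, card=50
  {C}: scan cost=250, card=250
  {AB}: card=600; try (B,hash)→600, (A,merge)→740, (B,merge)→760, (A,hash)→800, (A,nl_idx)→880, (B,nl_idx)→1020 …(+2); best=600 via (B,hash)
  {BD}: card=500; try (B,hash)→980, (B,nl_idx)→2250, (D,merge)→2570, (B,merge)→2780, (D,hash)→4080, (D,nl)→10040 …(+1); best=980 via (B,hash)
  {DE}: card=500; try (E,hash)→1100, (D,merge)→2650, (E,merge)→2850, (D,hash)→4100, (D,nl)→12550, (E,nl)→12750; best=1100 via (E,hash)
  {CE}: card=500; try (E,hash)→1100, (C,merge)→2650, (E,merge)→2850, (C,hash)→4100, (C,nl)→12550, (E,nl)→12750; best=1100 via (E,hash)
  {ABD}: card=7500; try (A,hash)→2200, (D,hash)→5200, (A,merge)→6400, (D,merge)→9450, (A,nl_idx)→11480, (A,nl)→30980 …(+1); best=2200 via (A,hash)
  {BDE}: card=1000; try (E,hash)→2080, (B,hash)→2080, (B,nl_idx)→5100, (E,merge)→6330, (B,merge)→6380, (B,nl)→21100 …(+1); best=2080 via (E,hash)
  {CDE}: card=5000; try (D,hash)→5600, (C,hash)→5600, (D,merge)→8350, (C,merge)→8350, (D,nl)→126100, (C,nl)→126100; best=5600 via (D,hash)
  {ABDE}: card=15000; try (A,hash)→3800, (E,hash)→10300, (A,merge)→13500, (A,nl_idx)→23080, (A,nl)→62080, (E,merge)→107550 …(+1); best=3800 via (A,hash)
  {BCDE}: card=10000; try (C,hash)→7080, (B,hash)→11080, (C,merge)→15330, (B,nl_idx)→45600, (B,merge)→75880, (B,nl)→205600 …(+1); best=7080 via (C,hash)
  {ABCDE}: card=150000; try (A,hash)→17800, (C,hash)→22800, (A,merge)→157500, (A,nl_idx)→217080, (C,merge)→231050, (A,nl)→607080 …(+1); best=17800 via (A,hash)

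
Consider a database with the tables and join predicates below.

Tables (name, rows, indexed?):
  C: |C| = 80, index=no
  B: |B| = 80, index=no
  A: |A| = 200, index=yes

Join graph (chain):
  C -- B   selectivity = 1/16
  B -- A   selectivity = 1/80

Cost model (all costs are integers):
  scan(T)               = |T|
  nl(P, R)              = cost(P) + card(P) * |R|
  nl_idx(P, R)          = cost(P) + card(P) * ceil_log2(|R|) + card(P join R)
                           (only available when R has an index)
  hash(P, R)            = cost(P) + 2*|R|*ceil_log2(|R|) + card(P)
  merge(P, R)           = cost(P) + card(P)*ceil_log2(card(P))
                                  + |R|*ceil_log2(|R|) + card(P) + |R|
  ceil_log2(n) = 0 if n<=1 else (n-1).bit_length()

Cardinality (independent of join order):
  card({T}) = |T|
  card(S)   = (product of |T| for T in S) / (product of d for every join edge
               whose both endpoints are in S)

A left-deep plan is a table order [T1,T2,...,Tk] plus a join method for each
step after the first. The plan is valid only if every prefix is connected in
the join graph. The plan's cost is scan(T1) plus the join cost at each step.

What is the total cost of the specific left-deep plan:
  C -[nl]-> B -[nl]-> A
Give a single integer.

step 1: scan C: cost=80, card=80
step 2: join B via nl
    card(P join B) = 80*80/(16) = 400
    cost = 80 + 80*80 = 6480
step 3: join A via nl
    card(P join A) = 400*200/(80) = 1000
    cost = 6480 + 400*200 = 86480

86480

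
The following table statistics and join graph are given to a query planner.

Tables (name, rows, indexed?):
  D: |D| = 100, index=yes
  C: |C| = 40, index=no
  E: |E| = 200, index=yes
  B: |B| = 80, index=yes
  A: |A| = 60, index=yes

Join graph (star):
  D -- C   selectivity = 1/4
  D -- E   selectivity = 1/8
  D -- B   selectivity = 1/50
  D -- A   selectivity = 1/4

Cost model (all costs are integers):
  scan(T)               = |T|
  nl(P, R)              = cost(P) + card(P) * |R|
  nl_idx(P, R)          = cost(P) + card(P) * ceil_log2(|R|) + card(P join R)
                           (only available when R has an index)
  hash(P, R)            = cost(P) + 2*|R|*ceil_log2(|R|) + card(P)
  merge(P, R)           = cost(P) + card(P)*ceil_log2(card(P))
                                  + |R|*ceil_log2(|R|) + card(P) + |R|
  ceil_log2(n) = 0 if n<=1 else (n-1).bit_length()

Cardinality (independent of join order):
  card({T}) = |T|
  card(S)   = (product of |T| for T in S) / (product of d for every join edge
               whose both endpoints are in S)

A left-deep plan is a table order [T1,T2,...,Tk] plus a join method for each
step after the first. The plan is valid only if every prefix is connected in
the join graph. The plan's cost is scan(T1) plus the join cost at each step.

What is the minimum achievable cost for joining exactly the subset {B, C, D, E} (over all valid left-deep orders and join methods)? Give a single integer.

Selinger DP over subsets of {B,C,D,E}:
  {D}: scan cost=100, card=100
  {C}: scan cost=40, card=40
  {E}: scan cost=200, card=200
  {B}: scan cost=80, card=80
  {CD}: card=1000; try (C,hash)→680, (D,merge)→1120, (C,merge)→1180, (D,nl_idx)→1320, (D,hash)→1480, (D,nl)→4040 …(+1); best=680 via (C,hash)
  {DE}: card=2500; try (D,hash)→1800, (E,merge)→2700, (D,merge)→2800, (E,hash)→3400, (E,nl_idx)→3400, (D,nl_idx)→4100 …(+2); best=1800 via (D,hash)
  {BD}: card=160; try (D,nl_idx)→800, (B,nl_idx)→960, (B,hash)→1320, (D,merge)→1520, (B,merge)→1540, (D,hash)→1560 …(+2); best=800 via (D,nl_idx)
  {CDE}: card=25000; try (C,hash)→4780, (E,hash)→4880, (E,merge)→13480, (E,nl_idx)→33680, (C,merge)→34580, (C,nl)→101800 …(+1); best=4780 via (C,hash)
  {BCD}: card=1600; try (C,hash)→1440, (C,merge)→2520, (B,hash)→2800, (C,nl)→7200, (B,nl_idx)→9280, (B,merge)→12320 …(+1); best=1440 via (C,hash)
  {BDE}: card=4000; try (E,merge)→4040, (E,hash)→4160, (B,hash)→5420, (E,nl_idx)→6080, (B,nl_idx)→23300, (E,nl)→32800 …(+2); best=4040 via (E,merge)
  {BCDE}: card=40000; try (E,hash)→6240, (C,hash)→8520, (E,merge)→22440, (B,hash)→30900, (E,nl_idx)→54240, (C,merge)→56320 …(+5); best=6240 via (E,hash)

6240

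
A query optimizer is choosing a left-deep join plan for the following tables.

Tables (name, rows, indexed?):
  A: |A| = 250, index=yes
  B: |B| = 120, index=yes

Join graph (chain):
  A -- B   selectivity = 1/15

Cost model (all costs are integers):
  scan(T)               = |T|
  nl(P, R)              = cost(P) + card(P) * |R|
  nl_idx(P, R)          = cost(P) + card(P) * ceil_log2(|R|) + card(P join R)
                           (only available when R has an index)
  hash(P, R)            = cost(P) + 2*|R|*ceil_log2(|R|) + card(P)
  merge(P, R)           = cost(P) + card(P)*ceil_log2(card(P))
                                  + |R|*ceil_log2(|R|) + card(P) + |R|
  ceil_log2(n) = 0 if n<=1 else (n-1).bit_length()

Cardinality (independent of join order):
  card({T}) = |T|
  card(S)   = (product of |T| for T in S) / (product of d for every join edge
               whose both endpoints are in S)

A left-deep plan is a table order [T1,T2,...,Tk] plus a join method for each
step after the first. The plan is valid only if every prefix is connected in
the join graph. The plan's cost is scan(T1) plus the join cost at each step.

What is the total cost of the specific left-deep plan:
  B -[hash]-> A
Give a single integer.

step 1: scan B: cost=120, card=120
step 2: join A via hash
    card(P join A) = 120*250/(15) = 2000
    cost = 120 + 2*250*8 + 120 = 4240

4240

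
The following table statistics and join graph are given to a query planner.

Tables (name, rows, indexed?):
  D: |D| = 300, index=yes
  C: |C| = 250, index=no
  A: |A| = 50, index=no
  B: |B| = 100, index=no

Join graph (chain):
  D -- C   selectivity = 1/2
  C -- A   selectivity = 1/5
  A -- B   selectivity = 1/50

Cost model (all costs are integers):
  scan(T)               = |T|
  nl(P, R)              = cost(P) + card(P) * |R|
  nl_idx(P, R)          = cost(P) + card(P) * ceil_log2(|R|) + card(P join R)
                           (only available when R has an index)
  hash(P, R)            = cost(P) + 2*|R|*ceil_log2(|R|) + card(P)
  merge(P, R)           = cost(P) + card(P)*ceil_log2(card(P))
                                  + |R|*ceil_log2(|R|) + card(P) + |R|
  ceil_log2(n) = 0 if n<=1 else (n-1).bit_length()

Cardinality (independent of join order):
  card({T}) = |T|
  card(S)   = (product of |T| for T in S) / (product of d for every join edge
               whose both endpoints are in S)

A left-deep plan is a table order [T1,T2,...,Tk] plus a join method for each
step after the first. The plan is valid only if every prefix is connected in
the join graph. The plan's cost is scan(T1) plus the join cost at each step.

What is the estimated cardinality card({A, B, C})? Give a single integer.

5000

Tables in S: A(50), B(100), C(250)
Edges inside S: C-A(d=5), A-B(d=50)
numerator = 50 * 100 * 250 = 1250000
denominator = 5 * 50 = 250
card(S) = 1250000 / 250 = 5000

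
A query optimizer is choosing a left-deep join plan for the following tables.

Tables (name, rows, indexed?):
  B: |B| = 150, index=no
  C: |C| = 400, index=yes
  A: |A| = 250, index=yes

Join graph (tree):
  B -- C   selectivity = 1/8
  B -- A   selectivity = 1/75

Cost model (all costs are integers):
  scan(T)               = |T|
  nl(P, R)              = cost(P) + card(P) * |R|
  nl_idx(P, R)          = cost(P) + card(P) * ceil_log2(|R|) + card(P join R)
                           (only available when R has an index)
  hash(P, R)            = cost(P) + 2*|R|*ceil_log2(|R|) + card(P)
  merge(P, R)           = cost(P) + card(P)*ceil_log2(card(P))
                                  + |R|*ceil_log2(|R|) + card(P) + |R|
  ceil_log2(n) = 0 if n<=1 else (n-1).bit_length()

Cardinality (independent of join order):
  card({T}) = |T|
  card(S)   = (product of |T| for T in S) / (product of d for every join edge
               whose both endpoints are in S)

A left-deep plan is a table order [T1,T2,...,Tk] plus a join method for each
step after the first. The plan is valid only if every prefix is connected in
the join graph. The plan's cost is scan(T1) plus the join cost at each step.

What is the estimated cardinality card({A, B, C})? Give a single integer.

25000

Tables in S: A(250), B(150), C(400)
Edges inside S: B-C(d=8), B-A(d=75)
numerator = 250 * 150 * 400 = 15000000
denominator = 8 * 75 = 600
card(S) = 15000000 / 600 = 25000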